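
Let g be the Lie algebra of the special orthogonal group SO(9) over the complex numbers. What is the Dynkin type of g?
This is so(9) with 9 odd, which has dimension 9(9-1)/2 = 36 and rank (9-1)/2 = 4. In the classification of classical Lie algebras, the orthogonal algebra so(2n+1) in an odd number of variables has type B_n; here n = 4, so the Dynkin diagram is a chain of 4 nodes with a double edge at one end; the terminal node there is the unique short simple root (B_4). Hence the type is B_4.

B_4 (so(9))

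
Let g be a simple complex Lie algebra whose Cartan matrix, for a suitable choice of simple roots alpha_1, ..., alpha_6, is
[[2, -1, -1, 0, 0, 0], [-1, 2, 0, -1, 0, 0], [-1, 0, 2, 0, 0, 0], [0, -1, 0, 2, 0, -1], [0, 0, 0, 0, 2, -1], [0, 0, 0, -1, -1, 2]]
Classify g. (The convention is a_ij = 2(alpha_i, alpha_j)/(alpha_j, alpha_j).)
The matrix has rank 6 with 2's on the diagonal. Reading the off-diagonal entries as Dynkin edges (a single edge where a_ij = a_ji = -1; a double or triple edge where a_ij * a_ji = 2 or 3), the diagram is a chain of 6 nodes with single edges (A_6). One simple-root ordering that puts it in standard form is (alpha_5, alpha_6, alpha_4, alpha_2, alpha_1, alpha_3). So the algebra is type A_6, i.e. sl(7).

A_6 (sl(7))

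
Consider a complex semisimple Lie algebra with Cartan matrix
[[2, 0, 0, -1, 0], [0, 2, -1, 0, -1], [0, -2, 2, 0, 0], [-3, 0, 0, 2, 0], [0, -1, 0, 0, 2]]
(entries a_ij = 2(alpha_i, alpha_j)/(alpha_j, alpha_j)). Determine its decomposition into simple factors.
type C_3 ⊕ type G_2

The diagram associated to this matrix has two connected components: the simple roots {alpha_2, alpha_3, alpha_5} form a chain of 3 nodes with a double edge at one end; the terminal node there is the unique long simple root (C_3), and {alpha_1, alpha_4} form two nodes joined by a triple edge (G_2). A semisimple Lie algebra decomposes uniquely as the direct sum of simple ideals, one per connected component of its Dynkin diagram, so g ≅ C_3 ⊕ G_2 (dimension 21 + 14 = 35).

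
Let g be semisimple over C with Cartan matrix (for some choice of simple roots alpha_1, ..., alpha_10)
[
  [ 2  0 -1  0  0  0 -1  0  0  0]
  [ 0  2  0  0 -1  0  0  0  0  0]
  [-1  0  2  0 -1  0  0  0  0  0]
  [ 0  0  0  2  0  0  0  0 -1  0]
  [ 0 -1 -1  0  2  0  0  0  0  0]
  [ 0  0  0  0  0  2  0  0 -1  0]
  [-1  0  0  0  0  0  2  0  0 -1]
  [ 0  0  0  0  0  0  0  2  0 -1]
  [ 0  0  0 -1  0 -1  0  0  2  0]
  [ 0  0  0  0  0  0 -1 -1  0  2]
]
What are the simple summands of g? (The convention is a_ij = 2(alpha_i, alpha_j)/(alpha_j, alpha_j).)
The diagram associated to this matrix has two connected components: the simple roots {alpha_4, alpha_6, alpha_9} form a chain of 3 nodes with single edges (A_3), and {alpha_1, alpha_2, alpha_3, alpha_5, alpha_7, alpha_8, alpha_10} form a chain of 7 nodes with single edges (A_7). A semisimple Lie algebra decomposes uniquely as the direct sum of simple ideals, one per connected component of its Dynkin diagram, so g ≅ A_3 ⊕ A_7 (dimension 15 + 63 = 78).

type A_3 ⊕ type A_7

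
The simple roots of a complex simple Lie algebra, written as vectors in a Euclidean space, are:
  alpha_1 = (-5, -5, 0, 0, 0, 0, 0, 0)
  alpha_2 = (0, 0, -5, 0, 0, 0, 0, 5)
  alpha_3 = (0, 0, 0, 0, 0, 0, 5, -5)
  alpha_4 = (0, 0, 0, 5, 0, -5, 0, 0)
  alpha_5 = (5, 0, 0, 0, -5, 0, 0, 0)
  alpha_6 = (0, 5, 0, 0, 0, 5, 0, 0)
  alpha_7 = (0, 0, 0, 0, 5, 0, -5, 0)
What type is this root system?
Compute the Cartan integers a_ij = 2(alpha_i, alpha_j)/(alpha_j, alpha_j); the resulting 7x7 Cartan matrix is
[[2, 0, 0, 0, -1, -1, 0], [0, 2, -1, 0, 0, 0, 0], [0, -1, 2, 0, 0, 0, -1], [0, 0, 0, 2, 0, -1, 0], [-1, 0, 0, 0, 2, 0, -1], [-1, 0, 0, -1, 0, 2, 0], [0, 0, -1, 0, -1, 0, 2]].
All simple roots have the same length, so the diagram is simply laced. The associated Dynkin diagram is a chain of 7 nodes with single edges (A_7), so the type is A_7 (the algebra sl(8)).

A_7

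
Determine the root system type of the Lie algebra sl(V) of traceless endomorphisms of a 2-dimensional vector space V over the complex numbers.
A_1 (sl(2))

This is sl(2), which has dimension 2^2 - 1 = 3 and rank 2 - 1 = 1 (a Cartan subalgebra is the diagonal traceless matrices). In the classification of classical Lie algebras, the special linear algebra sl(n+1) has type A_n; here n = 1, so the Dynkin diagram is a chain of 1 nodes with single edges (A_1). Hence the type is A_1.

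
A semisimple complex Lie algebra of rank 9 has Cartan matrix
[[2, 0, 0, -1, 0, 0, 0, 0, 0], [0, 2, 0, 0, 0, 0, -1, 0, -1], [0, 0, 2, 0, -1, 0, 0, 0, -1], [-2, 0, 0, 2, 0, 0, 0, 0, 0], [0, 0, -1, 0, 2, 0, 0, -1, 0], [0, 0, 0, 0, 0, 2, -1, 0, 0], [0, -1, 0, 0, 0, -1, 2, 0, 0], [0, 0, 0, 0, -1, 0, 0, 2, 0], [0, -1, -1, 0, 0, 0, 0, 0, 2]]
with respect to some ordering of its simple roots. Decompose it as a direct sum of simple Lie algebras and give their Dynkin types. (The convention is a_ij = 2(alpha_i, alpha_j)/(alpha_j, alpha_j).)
The diagram associated to this matrix has two connected components: the simple roots {alpha_2, alpha_3, alpha_5, alpha_6, alpha_7, alpha_8, alpha_9} form a chain of 7 nodes with single edges (A_7), and {alpha_1, alpha_4} form a chain of 2 nodes with a double edge at one end; the terminal node there is the unique short simple root (B_2). A semisimple Lie algebra decomposes uniquely as the direct sum of simple ideals, one per connected component of its Dynkin diagram, so g ≅ A_7 ⊕ B_2 (dimension 63 + 10 = 73).

A_7 ⊕ B_2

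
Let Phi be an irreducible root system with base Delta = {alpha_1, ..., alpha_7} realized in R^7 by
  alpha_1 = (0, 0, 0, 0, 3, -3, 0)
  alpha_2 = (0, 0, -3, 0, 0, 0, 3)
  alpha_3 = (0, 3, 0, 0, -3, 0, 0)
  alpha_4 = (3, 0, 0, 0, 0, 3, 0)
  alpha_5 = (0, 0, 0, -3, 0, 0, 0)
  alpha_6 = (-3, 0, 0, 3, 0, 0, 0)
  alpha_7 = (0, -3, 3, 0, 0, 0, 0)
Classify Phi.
type B_7

Compute the Cartan integers a_ij = 2(alpha_i, alpha_j)/(alpha_j, alpha_j); the resulting 7x7 Cartan matrix is
[[2, 0, -1, -1, 0, 0, 0], [0, 2, 0, 0, 0, 0, -1], [-1, 0, 2, 0, 0, 0, -1], [-1, 0, 0, 2, 0, -1, 0], [0, 0, 0, 0, 2, -1, 0], [0, 0, 0, -1, -2, 2, 0], [0, -1, -1, 0, 0, 0, 2]].
The roots have two lengths (squared-length ratio 2:1); the short ones are alpha_{5}. The associated Dynkin diagram is a chain of 7 nodes with a double edge at one end; the terminal node there is the unique short simple root (B_7), so the type is B_7 (the algebra so(15)).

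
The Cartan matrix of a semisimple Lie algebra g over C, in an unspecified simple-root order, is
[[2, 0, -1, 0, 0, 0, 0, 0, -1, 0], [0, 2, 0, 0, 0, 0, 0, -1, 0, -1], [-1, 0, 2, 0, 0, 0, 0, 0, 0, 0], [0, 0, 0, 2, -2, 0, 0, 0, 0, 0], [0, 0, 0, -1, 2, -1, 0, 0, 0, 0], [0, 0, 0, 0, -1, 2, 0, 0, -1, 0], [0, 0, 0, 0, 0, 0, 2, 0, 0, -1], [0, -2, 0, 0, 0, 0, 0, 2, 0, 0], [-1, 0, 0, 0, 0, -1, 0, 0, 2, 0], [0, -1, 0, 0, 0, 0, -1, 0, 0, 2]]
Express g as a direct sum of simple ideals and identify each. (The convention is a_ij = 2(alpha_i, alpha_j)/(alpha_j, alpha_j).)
The diagram associated to this matrix has two connected components: the simple roots {alpha_2, alpha_7, alpha_8, alpha_10} form a chain of 4 nodes with a double edge at one end; the terminal node there is the unique long simple root (C_4), and {alpha_1, alpha_3, alpha_4, alpha_5, alpha_6, alpha_9} form a chain of 6 nodes with a double edge at one end; the terminal node there is the unique long simple root (C_6). A semisimple Lie algebra decomposes uniquely as the direct sum of simple ideals, one per connected component of its Dynkin diagram, so g ≅ C_4 ⊕ C_6 (dimension 36 + 78 = 114).

C4 ⊕ C6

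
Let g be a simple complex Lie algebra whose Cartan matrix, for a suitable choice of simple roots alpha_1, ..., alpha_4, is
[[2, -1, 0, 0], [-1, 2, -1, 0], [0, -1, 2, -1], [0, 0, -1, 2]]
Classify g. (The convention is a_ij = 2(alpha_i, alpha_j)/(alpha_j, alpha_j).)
A_4

The matrix has rank 4 with 2's on the diagonal. Reading the off-diagonal entries as Dynkin edges (a single edge where a_ij = a_ji = -1; a double or triple edge where a_ij * a_ji = 2 or 3), the diagram is a chain of 4 nodes with single edges (A_4). One simple-root ordering that puts it in standard form is (alpha_1, alpha_2, alpha_3, alpha_4). So the algebra is type A_4, i.e. sl(5).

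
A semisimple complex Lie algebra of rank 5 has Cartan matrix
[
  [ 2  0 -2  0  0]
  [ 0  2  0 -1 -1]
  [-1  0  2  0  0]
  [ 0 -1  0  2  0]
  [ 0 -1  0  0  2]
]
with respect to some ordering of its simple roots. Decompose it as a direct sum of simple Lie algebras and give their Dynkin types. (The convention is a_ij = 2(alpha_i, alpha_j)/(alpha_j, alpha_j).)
A3 ⊕ B2

The diagram associated to this matrix has two connected components: the simple roots {alpha_2, alpha_4, alpha_5} form a chain of 3 nodes with single edges (A_3), and {alpha_1, alpha_3} form a chain of 2 nodes with a double edge at one end; the terminal node there is the unique short simple root (B_2). A semisimple Lie algebra decomposes uniquely as the direct sum of simple ideals, one per connected component of its Dynkin diagram, so g ≅ A_3 ⊕ B_2 (dimension 15 + 10 = 25).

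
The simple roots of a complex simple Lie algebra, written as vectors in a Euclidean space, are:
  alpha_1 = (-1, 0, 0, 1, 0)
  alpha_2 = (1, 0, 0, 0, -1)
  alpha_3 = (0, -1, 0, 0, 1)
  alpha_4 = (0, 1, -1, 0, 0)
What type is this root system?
type A_4

Compute the Cartan integers a_ij = 2(alpha_i, alpha_j)/(alpha_j, alpha_j); the resulting 4x4 Cartan matrix is
[[2, -1, 0, 0], [-1, 2, -1, 0], [0, -1, 2, -1], [0, 0, -1, 2]].
All simple roots have the same length, so the diagram is simply laced. The associated Dynkin diagram is a chain of 4 nodes with single edges (A_4), so the type is A_4 (the algebra sl(5)).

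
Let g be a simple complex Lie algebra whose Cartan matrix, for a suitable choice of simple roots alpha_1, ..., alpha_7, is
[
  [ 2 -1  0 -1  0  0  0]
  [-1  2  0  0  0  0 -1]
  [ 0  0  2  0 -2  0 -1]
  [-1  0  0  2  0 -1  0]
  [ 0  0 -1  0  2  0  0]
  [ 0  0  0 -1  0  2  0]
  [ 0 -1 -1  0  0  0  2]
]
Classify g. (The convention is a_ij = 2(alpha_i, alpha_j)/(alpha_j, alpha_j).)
B_7 (so(15))

The matrix has rank 7 with 2's on the diagonal. Reading the off-diagonal entries as Dynkin edges (a single edge where a_ij = a_ji = -1; a double or triple edge where a_ij * a_ji = 2 or 3), the diagram is a chain of 7 nodes with a double edge at one end; the terminal node there is the unique short simple root (B_7). One simple-root ordering that puts it in standard form is (alpha_6, alpha_4, alpha_1, alpha_2, alpha_7, alpha_3, alpha_5). So the algebra is type B_7, i.e. so(15).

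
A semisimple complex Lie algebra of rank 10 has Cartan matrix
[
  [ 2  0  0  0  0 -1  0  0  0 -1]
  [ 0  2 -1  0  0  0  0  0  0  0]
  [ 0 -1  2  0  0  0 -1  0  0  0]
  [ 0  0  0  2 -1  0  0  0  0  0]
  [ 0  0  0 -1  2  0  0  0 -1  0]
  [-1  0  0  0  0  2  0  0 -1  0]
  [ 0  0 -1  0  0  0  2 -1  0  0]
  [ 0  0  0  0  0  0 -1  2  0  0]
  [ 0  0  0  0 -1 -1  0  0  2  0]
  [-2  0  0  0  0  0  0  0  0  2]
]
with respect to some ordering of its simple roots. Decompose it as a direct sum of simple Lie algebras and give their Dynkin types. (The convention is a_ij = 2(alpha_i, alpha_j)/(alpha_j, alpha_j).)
The diagram associated to this matrix has two connected components: the simple roots {alpha_2, alpha_3, alpha_7, alpha_8} form a chain of 4 nodes with single edges (A_4), and {alpha_1, alpha_4, alpha_5, alpha_6, alpha_9, alpha_10} form a chain of 6 nodes with a double edge at one end; the terminal node there is the unique long simple root (C_6). A semisimple Lie algebra decomposes uniquely as the direct sum of simple ideals, one per connected component of its Dynkin diagram, so g ≅ A_4 ⊕ C_6 (dimension 24 + 78 = 102).

A4 + C6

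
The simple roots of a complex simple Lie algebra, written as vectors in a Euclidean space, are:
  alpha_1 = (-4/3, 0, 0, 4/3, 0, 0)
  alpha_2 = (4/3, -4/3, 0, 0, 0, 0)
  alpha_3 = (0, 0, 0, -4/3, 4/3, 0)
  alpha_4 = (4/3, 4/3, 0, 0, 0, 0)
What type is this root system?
D_4

Compute the Cartan integers a_ij = 2(alpha_i, alpha_j)/(alpha_j, alpha_j); the resulting 4x4 Cartan matrix is
[[2, -1, -1, -1], [-1, 2, 0, 0], [-1, 0, 2, 0], [-1, 0, 0, 2]].
All simple roots have the same length, so the diagram is simply laced. The associated Dynkin diagram is a chain of 2 nodes with a fork of two nodes at one end (D_4), so the type is D_4 (the algebra so(8)).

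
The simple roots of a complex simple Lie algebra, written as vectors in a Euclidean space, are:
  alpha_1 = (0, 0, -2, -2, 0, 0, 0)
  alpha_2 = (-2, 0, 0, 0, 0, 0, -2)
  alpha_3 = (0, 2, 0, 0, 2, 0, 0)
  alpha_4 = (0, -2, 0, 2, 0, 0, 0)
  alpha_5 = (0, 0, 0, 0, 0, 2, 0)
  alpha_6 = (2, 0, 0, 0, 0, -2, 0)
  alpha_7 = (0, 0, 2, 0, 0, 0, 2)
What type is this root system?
B7

Compute the Cartan integers a_ij = 2(alpha_i, alpha_j)/(alpha_j, alpha_j); the resulting 7x7 Cartan matrix is
[[2, 0, 0, -1, 0, 0, -1], [0, 2, 0, 0, 0, -1, -1], [0, 0, 2, -1, 0, 0, 0], [-1, 0, -1, 2, 0, 0, 0], [0, 0, 0, 0, 2, -1, 0], [0, -1, 0, 0, -2, 2, 0], [-1, -1, 0, 0, 0, 0, 2]].
The roots have two lengths (squared-length ratio 2:1); the short ones are alpha_{5}. The associated Dynkin diagram is a chain of 7 nodes with a double edge at one end; the terminal node there is the unique short simple root (B_7), so the type is B_7 (the algebra so(15)).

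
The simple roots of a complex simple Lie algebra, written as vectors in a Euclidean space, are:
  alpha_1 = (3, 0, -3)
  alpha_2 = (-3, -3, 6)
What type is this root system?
Compute the Cartan integers a_ij = 2(alpha_i, alpha_j)/(alpha_j, alpha_j); the resulting 2x2 Cartan matrix is
[[2, -1], [-3, 2]].
The roots have two lengths (squared-length ratio 3:1); the short ones are alpha_{1}. The associated Dynkin diagram is two nodes joined by a triple edge (G_2), so the type is G_2.

type G_2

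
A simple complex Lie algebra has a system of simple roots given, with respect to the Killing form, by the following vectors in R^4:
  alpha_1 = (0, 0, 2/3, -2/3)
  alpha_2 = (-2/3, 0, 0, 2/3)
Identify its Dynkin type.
A2

Compute the Cartan integers a_ij = 2(alpha_i, alpha_j)/(alpha_j, alpha_j); the resulting 2x2 Cartan matrix is
[[2, -1], [-1, 2]].
All simple roots have the same length, so the diagram is simply laced. The associated Dynkin diagram is a chain of 2 nodes with single edges (A_2), so the type is A_2 (the algebra sl(3)).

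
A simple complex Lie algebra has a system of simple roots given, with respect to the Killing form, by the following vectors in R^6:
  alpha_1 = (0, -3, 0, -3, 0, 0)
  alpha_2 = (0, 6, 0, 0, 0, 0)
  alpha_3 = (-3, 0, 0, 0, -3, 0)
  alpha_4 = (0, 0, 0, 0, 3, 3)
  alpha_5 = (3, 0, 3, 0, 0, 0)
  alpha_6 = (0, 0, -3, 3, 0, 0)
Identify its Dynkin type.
Compute the Cartan integers a_ij = 2(alpha_i, alpha_j)/(alpha_j, alpha_j); the resulting 6x6 Cartan matrix is
[[2, -1, 0, 0, 0, -1], [-2, 2, 0, 0, 0, 0], [0, 0, 2, -1, -1, 0], [0, 0, -1, 2, 0, 0], [0, 0, -1, 0, 2, -1], [-1, 0, 0, 0, -1, 2]].
The roots have two lengths (squared-length ratio 2:1); the short ones are alpha_{1,3,4,5,6}. The associated Dynkin diagram is a chain of 6 nodes with a double edge at one end; the terminal node there is the unique long simple root (C_6), so the type is C_6 (the algebra sp(12)).

type C_6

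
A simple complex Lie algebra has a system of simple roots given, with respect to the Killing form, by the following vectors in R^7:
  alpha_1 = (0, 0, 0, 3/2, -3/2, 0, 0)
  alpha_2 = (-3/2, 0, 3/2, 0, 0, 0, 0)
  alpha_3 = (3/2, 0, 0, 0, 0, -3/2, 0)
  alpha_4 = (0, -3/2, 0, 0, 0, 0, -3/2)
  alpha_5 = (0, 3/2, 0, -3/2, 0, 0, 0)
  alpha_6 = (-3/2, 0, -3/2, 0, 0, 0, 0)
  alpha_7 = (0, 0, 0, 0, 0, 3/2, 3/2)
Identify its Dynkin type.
Compute the Cartan integers a_ij = 2(alpha_i, alpha_j)/(alpha_j, alpha_j); the resulting 7x7 Cartan matrix is
[[2, 0, 0, 0, -1, 0, 0], [0, 2, -1, 0, 0, 0, 0], [0, -1, 2, 0, 0, -1, -1], [0, 0, 0, 2, -1, 0, -1], [-1, 0, 0, -1, 2, 0, 0], [0, 0, -1, 0, 0, 2, 0], [0, 0, -1, -1, 0, 0, 2]].
All simple roots have the same length, so the diagram is simply laced. The associated Dynkin diagram is a chain of 5 nodes with a fork of two nodes at one end (D_7), so the type is D_7 (the algebra so(14)).

D7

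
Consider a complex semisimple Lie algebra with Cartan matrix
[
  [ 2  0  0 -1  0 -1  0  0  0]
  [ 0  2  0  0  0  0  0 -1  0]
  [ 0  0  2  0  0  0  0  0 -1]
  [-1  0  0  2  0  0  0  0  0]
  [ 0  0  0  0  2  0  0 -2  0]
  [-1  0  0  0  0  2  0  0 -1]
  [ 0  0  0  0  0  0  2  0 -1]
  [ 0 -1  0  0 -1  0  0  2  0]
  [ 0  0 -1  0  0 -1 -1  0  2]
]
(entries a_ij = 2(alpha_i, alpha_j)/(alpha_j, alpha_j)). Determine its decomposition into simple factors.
The diagram associated to this matrix has two connected components: the simple roots {alpha_2, alpha_5, alpha_8} form a chain of 3 nodes with a double edge at one end; the terminal node there is the unique long simple root (C_3), and {alpha_1, alpha_3, alpha_4, alpha_6, alpha_7, alpha_9} form a chain of 4 nodes with a fork of two nodes at one end (D_6). A semisimple Lie algebra decomposes uniquely as the direct sum of simple ideals, one per connected component of its Dynkin diagram, so g ≅ C_3 ⊕ D_6 (dimension 21 + 66 = 87).

C_3 + D_6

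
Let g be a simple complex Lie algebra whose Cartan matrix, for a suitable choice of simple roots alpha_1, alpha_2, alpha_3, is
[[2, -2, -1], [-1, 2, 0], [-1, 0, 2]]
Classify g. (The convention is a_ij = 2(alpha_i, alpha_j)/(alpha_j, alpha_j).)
B_3

The matrix has rank 3 with 2's on the diagonal. Reading the off-diagonal entries as Dynkin edges (a single edge where a_ij = a_ji = -1; a double or triple edge where a_ij * a_ji = 2 or 3), the diagram is a chain of 3 nodes with a double edge at one end; the terminal node there is the unique short simple root (B_3). One simple-root ordering that puts it in standard form is (alpha_3, alpha_1, alpha_2). So the algebra is type B_3, i.e. so(7).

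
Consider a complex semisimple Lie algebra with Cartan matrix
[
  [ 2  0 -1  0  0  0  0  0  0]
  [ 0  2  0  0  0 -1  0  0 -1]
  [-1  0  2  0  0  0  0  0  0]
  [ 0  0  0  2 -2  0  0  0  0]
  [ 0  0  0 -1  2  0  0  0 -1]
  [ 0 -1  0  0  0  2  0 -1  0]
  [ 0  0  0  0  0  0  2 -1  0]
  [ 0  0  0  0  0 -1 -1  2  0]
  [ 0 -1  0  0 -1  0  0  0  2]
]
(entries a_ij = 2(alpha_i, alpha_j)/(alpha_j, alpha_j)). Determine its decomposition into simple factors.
A_2 (sl(3)) + C_7 (sp(14))

The diagram associated to this matrix has two connected components: the simple roots {alpha_1, alpha_3} form a chain of 2 nodes with single edges (A_2), and {alpha_2, alpha_4, alpha_5, alpha_6, alpha_7, alpha_8, alpha_9} form a chain of 7 nodes with a double edge at one end; the terminal node there is the unique long simple root (C_7). A semisimple Lie algebra decomposes uniquely as the direct sum of simple ideals, one per connected component of its Dynkin diagram, so g ≅ A_2 ⊕ C_7 (dimension 8 + 105 = 113).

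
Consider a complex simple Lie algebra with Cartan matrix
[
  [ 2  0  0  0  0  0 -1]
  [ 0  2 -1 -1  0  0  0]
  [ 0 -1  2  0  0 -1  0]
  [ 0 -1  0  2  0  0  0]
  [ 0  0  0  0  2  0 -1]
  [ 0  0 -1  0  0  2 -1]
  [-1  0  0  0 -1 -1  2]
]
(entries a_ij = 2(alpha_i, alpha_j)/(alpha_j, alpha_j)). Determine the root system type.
The matrix has rank 7 with 2's on the diagonal. Reading the off-diagonal entries as Dynkin edges (a single edge where a_ij = a_ji = -1; a double or triple edge where a_ij * a_ji = 2 or 3), the diagram is a chain of 5 nodes with a fork of two nodes at one end (D_7). One simple-root ordering that puts it in standard form is (alpha_4, alpha_2, alpha_3, alpha_6, alpha_7, alpha_5, alpha_1). So the algebra is type D_7, i.e. so(14).

type D_7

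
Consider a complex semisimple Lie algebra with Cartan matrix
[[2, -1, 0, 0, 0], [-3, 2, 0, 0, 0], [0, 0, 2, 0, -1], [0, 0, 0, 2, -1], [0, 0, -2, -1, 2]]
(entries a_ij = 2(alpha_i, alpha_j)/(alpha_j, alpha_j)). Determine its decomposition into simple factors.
B_3 (so(7)) ⊕ G_2

The diagram associated to this matrix has two connected components: the simple roots {alpha_3, alpha_4, alpha_5} form a chain of 3 nodes with a double edge at one end; the terminal node there is the unique short simple root (B_3), and {alpha_1, alpha_2} form two nodes joined by a triple edge (G_2). A semisimple Lie algebra decomposes uniquely as the direct sum of simple ideals, one per connected component of its Dynkin diagram, so g ≅ B_3 ⊕ G_2 (dimension 21 + 14 = 35).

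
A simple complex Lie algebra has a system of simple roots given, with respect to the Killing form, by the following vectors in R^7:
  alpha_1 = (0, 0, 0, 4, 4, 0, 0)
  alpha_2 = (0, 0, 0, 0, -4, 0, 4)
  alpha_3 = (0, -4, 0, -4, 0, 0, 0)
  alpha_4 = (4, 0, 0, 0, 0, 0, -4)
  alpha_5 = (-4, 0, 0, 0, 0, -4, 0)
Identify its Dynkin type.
Compute the Cartan integers a_ij = 2(alpha_i, alpha_j)/(alpha_j, alpha_j); the resulting 5x5 Cartan matrix is
[[2, -1, -1, 0, 0], [-1, 2, 0, -1, 0], [-1, 0, 2, 0, 0], [0, -1, 0, 2, -1], [0, 0, 0, -1, 2]].
All simple roots have the same length, so the diagram is simply laced. The associated Dynkin diagram is a chain of 5 nodes with single edges (A_5), so the type is A_5 (the algebra sl(6)).

A_5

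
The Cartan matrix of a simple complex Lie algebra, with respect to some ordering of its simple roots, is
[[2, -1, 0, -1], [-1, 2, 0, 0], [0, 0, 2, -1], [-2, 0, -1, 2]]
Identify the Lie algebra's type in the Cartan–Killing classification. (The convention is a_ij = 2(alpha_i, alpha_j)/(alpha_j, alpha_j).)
The matrix has rank 4 with 2's on the diagonal. Reading the off-diagonal entries as Dynkin edges (a single edge where a_ij = a_ji = -1; a double or triple edge where a_ij * a_ji = 2 or 3), the diagram is a chain of 4 nodes with a double edge between the middle two (F_4). One simple-root ordering that puts it in standard form is (alpha_3, alpha_4, alpha_1, alpha_2). So the algebra is type F_4.

type F_4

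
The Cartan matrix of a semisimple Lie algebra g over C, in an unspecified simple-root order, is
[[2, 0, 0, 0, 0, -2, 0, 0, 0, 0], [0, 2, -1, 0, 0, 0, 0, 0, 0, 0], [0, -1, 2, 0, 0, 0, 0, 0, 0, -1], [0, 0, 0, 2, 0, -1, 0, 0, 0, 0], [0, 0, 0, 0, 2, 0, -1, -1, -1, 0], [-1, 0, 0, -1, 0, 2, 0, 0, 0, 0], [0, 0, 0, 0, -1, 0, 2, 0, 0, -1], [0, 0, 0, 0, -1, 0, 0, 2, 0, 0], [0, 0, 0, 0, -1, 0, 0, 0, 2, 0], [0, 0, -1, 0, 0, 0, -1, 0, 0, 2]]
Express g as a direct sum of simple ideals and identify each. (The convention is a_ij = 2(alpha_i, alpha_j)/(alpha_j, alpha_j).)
C_3 (sp(6)) ⊕ D_7 (so(14))

The diagram associated to this matrix has two connected components: the simple roots {alpha_1, alpha_4, alpha_6} form a chain of 3 nodes with a double edge at one end; the terminal node there is the unique long simple root (C_3), and {alpha_2, alpha_3, alpha_5, alpha_7, alpha_8, alpha_9, alpha_10} form a chain of 5 nodes with a fork of two nodes at one end (D_7). A semisimple Lie algebra decomposes uniquely as the direct sum of simple ideals, one per connected component of its Dynkin diagram, so g ≅ C_3 ⊕ D_7 (dimension 21 + 91 = 112).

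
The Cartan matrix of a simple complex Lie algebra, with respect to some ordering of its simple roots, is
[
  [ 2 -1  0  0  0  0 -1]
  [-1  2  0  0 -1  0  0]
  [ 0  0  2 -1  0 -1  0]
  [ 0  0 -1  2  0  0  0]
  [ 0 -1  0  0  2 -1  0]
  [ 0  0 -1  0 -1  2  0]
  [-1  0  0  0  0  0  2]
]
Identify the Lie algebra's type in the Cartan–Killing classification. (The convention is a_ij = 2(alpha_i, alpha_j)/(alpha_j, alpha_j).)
type A_7

The matrix has rank 7 with 2's on the diagonal. Reading the off-diagonal entries as Dynkin edges (a single edge where a_ij = a_ji = -1; a double or triple edge where a_ij * a_ji = 2 or 3), the diagram is a chain of 7 nodes with single edges (A_7). One simple-root ordering that puts it in standard form is (alpha_4, alpha_3, alpha_6, alpha_5, alpha_2, alpha_1, alpha_7). So the algebra is type A_7, i.e. sl(8).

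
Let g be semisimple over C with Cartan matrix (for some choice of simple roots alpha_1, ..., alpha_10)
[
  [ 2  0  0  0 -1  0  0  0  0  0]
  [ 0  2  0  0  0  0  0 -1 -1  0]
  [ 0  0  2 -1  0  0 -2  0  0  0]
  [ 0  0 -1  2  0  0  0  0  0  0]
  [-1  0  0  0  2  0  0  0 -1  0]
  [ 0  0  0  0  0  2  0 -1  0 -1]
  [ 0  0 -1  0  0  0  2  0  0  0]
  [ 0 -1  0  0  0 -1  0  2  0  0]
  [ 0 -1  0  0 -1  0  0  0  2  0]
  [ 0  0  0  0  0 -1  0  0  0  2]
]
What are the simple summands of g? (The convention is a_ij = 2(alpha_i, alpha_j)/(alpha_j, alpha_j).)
The diagram associated to this matrix has two connected components: the simple roots {alpha_1, alpha_2, alpha_5, alpha_6, alpha_8, alpha_9, alpha_10} form a chain of 7 nodes with single edges (A_7), and {alpha_3, alpha_4, alpha_7} form a chain of 3 nodes with a double edge at one end; the terminal node there is the unique short simple root (B_3). A semisimple Lie algebra decomposes uniquely as the direct sum of simple ideals, one per connected component of its Dynkin diagram, so g ≅ A_7 ⊕ B_3 (dimension 63 + 21 = 84).

type A_7 ⊕ type B_3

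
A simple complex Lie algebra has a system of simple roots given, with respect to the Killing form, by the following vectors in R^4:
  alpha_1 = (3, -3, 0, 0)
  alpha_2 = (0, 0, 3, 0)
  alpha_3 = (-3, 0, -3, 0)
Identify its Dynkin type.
B_3 (so(7))

Compute the Cartan integers a_ij = 2(alpha_i, alpha_j)/(alpha_j, alpha_j); the resulting 3x3 Cartan matrix is
[[2, 0, -1], [0, 2, -1], [-1, -2, 2]].
The roots have two lengths (squared-length ratio 2:1); the short ones are alpha_{2}. The associated Dynkin diagram is a chain of 3 nodes with a double edge at one end; the terminal node there is the unique short simple root (B_3), so the type is B_3 (the algebra so(7)).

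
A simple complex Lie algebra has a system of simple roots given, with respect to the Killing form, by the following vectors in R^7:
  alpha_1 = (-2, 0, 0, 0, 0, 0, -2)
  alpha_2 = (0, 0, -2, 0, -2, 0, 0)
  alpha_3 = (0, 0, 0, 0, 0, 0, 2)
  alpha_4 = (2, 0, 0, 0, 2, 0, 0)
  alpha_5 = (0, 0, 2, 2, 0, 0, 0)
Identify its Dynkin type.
Compute the Cartan integers a_ij = 2(alpha_i, alpha_j)/(alpha_j, alpha_j); the resulting 5x5 Cartan matrix is
[[2, 0, -2, -1, 0], [0, 2, 0, -1, -1], [-1, 0, 2, 0, 0], [-1, -1, 0, 2, 0], [0, -1, 0, 0, 2]].
The roots have two lengths (squared-length ratio 2:1); the short ones are alpha_{3}. The associated Dynkin diagram is a chain of 5 nodes with a double edge at one end; the terminal node there is the unique short simple root (B_5), so the type is B_5 (the algebra so(11)).

B_5 (so(11))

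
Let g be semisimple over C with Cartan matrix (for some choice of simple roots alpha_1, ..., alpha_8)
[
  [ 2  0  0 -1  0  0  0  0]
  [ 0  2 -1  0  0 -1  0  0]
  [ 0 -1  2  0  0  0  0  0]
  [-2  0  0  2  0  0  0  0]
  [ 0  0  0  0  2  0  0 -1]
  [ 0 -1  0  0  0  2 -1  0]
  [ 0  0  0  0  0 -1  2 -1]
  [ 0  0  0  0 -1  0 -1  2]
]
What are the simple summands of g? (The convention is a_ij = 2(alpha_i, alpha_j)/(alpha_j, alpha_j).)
type A_6 + type B_2

The diagram associated to this matrix has two connected components: the simple roots {alpha_2, alpha_3, alpha_5, alpha_6, alpha_7, alpha_8} form a chain of 6 nodes with single edges (A_6), and {alpha_1, alpha_4} form a chain of 2 nodes with a double edge at one end; the terminal node there is the unique short simple root (B_2). A semisimple Lie algebra decomposes uniquely as the direct sum of simple ideals, one per connected component of its Dynkin diagram, so g ≅ A_6 ⊕ B_2 (dimension 48 + 10 = 58).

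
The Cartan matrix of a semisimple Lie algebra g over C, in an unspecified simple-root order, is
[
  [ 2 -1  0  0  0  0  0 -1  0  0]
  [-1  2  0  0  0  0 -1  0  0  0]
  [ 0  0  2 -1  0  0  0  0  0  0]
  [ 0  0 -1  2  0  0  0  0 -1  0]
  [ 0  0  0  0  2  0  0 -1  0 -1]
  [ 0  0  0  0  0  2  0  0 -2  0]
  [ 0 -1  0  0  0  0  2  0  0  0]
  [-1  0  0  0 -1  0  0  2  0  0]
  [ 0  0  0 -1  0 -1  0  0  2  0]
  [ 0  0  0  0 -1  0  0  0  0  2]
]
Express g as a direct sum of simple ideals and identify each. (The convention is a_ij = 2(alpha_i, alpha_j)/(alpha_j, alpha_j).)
The diagram associated to this matrix has two connected components: the simple roots {alpha_1, alpha_2, alpha_5, alpha_7, alpha_8, alpha_10} form a chain of 6 nodes with single edges (A_6), and {alpha_3, alpha_4, alpha_6, alpha_9} form a chain of 4 nodes with a double edge at one end; the terminal node there is the unique long simple root (C_4). A semisimple Lie algebra decomposes uniquely as the direct sum of simple ideals, one per connected component of its Dynkin diagram, so g ≅ A_6 ⊕ C_4 (dimension 48 + 36 = 84).

type A_6 + type C_4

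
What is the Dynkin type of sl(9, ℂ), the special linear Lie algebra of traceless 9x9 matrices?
A_8

This is sl(9), which has dimension 9^2 - 1 = 80 and rank 9 - 1 = 8 (a Cartan subalgebra is the diagonal traceless matrices). In the classification of classical Lie algebras, the special linear algebra sl(n+1) has type A_n; here n = 8, so the Dynkin diagram is a chain of 8 nodes with single edges (A_8). Hence the type is A_8.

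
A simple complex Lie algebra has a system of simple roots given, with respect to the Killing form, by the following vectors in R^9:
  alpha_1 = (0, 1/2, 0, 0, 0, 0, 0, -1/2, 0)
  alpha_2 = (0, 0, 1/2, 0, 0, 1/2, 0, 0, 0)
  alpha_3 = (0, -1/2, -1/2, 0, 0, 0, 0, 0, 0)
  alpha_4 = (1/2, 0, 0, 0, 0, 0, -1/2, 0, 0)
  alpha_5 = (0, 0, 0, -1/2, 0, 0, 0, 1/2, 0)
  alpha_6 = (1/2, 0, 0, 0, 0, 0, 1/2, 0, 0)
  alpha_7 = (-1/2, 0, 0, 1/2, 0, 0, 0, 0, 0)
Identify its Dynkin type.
Compute the Cartan integers a_ij = 2(alpha_i, alpha_j)/(alpha_j, alpha_j); the resulting 7x7 Cartan matrix is
[[2, 0, -1, 0, -1, 0, 0], [0, 2, -1, 0, 0, 0, 0], [-1, -1, 2, 0, 0, 0, 0], [0, 0, 0, 2, 0, 0, -1], [-1, 0, 0, 0, 2, 0, -1], [0, 0, 0, 0, 0, 2, -1], [0, 0, 0, -1, -1, -1, 2]].
All simple roots have the same length, so the diagram is simply laced. The associated Dynkin diagram is a chain of 5 nodes with a fork of two nodes at one end (D_7), so the type is D_7 (the algebra so(14)).

type D_7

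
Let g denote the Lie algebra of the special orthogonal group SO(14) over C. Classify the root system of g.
D7

This is so(14) with 14 even, which has dimension 14(14-1)/2 = 91 and rank 14/2 = 7. In the classification of classical Lie algebras, the orthogonal algebra so(2n) in an even number of variables has type D_n; here n = 7, so the Dynkin diagram is a chain of 5 nodes with a fork of two nodes at one end (D_7). Hence the type is D_7.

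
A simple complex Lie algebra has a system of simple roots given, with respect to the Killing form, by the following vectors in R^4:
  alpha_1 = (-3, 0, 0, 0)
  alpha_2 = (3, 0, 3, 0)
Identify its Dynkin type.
B_2

Compute the Cartan integers a_ij = 2(alpha_i, alpha_j)/(alpha_j, alpha_j); the resulting 2x2 Cartan matrix is
[[2, -1], [-2, 2]].
The roots have two lengths (squared-length ratio 2:1); the short ones are alpha_{1}. The associated Dynkin diagram is a chain of 2 nodes with a double edge at one end; the terminal node there is the unique short simple root (B_2), so the type is B_2 (the algebra so(5)).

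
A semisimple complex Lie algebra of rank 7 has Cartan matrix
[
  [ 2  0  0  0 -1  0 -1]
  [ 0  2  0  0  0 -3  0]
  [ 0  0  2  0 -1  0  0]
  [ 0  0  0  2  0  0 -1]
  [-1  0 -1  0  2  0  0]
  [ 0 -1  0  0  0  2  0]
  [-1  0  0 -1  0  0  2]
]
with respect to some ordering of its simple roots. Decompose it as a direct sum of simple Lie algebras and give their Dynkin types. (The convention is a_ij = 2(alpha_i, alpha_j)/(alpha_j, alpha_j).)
A5 ⊕ G2

The diagram associated to this matrix has two connected components: the simple roots {alpha_1, alpha_3, alpha_4, alpha_5, alpha_7} form a chain of 5 nodes with single edges (A_5), and {alpha_2, alpha_6} form two nodes joined by a triple edge (G_2). A semisimple Lie algebra decomposes uniquely as the direct sum of simple ideals, one per connected component of its Dynkin diagram, so g ≅ A_5 ⊕ G_2 (dimension 35 + 14 = 49).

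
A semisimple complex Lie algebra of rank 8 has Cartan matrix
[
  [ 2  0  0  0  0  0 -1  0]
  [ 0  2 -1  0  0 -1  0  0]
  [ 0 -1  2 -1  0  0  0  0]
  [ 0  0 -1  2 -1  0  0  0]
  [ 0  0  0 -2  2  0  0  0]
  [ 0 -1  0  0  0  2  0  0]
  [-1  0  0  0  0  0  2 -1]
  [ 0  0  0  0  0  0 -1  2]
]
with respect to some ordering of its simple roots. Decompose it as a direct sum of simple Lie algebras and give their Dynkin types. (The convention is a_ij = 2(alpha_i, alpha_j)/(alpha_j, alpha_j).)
A3 + C5

The diagram associated to this matrix has two connected components: the simple roots {alpha_1, alpha_7, alpha_8} form a chain of 3 nodes with single edges (A_3), and {alpha_2, alpha_3, alpha_4, alpha_5, alpha_6} form a chain of 5 nodes with a double edge at one end; the terminal node there is the unique long simple root (C_5). A semisimple Lie algebra decomposes uniquely as the direct sum of simple ideals, one per connected component of its Dynkin diagram, so g ≅ A_3 ⊕ C_5 (dimension 15 + 55 = 70).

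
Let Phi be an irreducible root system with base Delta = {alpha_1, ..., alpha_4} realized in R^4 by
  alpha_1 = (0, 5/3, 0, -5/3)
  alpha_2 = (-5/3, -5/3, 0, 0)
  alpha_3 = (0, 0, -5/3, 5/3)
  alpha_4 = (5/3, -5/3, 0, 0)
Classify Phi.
Compute the Cartan integers a_ij = 2(alpha_i, alpha_j)/(alpha_j, alpha_j); the resulting 4x4 Cartan matrix is
[[2, -1, -1, -1], [-1, 2, 0, 0], [-1, 0, 2, 0], [-1, 0, 0, 2]].
All simple roots have the same length, so the diagram is simply laced. The associated Dynkin diagram is a chain of 2 nodes with a fork of two nodes at one end (D_4), so the type is D_4 (the algebra so(8)).

D4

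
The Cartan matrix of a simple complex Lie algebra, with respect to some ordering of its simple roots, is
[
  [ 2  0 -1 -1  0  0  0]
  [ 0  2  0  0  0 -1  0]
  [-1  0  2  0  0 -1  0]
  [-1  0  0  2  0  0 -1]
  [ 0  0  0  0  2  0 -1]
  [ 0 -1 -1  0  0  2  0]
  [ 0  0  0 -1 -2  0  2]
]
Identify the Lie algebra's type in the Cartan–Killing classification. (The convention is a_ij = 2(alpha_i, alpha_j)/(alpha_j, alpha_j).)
The matrix has rank 7 with 2's on the diagonal. Reading the off-diagonal entries as Dynkin edges (a single edge where a_ij = a_ji = -1; a double or triple edge where a_ij * a_ji = 2 or 3), the diagram is a chain of 7 nodes with a double edge at one end; the terminal node there is the unique short simple root (B_7). One simple-root ordering that puts it in standard form is (alpha_2, alpha_6, alpha_3, alpha_1, alpha_4, alpha_7, alpha_5). So the algebra is type B_7, i.e. so(15).

B7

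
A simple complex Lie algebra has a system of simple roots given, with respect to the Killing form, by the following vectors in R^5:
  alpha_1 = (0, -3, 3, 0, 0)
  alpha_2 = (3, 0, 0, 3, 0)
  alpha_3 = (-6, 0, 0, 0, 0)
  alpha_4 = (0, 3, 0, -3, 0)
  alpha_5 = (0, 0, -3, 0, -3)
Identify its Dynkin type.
Compute the Cartan integers a_ij = 2(alpha_i, alpha_j)/(alpha_j, alpha_j); the resulting 5x5 Cartan matrix is
[[2, 0, 0, -1, -1], [0, 2, -1, -1, 0], [0, -2, 2, 0, 0], [-1, -1, 0, 2, 0], [-1, 0, 0, 0, 2]].
The roots have two lengths (squared-length ratio 2:1); the short ones are alpha_{1,2,4,5}. The associated Dynkin diagram is a chain of 5 nodes with a double edge at one end; the terminal node there is the unique long simple root (C_5), so the type is C_5 (the algebra sp(10)).

C5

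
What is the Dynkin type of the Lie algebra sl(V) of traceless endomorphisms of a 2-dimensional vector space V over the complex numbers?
type A_1

This is sl(2), which has dimension 2^2 - 1 = 3 and rank 2 - 1 = 1 (a Cartan subalgebra is the diagonal traceless matrices). In the classification of classical Lie algebras, the special linear algebra sl(n+1) has type A_n; here n = 1, so the Dynkin diagram is a chain of 1 nodes with single edges (A_1). Hence the type is A_1.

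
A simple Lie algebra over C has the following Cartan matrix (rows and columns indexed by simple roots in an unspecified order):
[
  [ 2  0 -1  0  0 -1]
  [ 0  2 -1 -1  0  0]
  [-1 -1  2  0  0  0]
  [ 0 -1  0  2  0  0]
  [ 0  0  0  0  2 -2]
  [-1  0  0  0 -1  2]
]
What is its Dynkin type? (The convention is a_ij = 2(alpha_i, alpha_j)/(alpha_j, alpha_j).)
C_6

The matrix has rank 6 with 2's on the diagonal. Reading the off-diagonal entries as Dynkin edges (a single edge where a_ij = a_ji = -1; a double or triple edge where a_ij * a_ji = 2 or 3), the diagram is a chain of 6 nodes with a double edge at one end; the terminal node there is the unique long simple root (C_6). One simple-root ordering that puts it in standard form is (alpha_4, alpha_2, alpha_3, alpha_1, alpha_6, alpha_5). So the algebra is type C_6, i.e. sp(12).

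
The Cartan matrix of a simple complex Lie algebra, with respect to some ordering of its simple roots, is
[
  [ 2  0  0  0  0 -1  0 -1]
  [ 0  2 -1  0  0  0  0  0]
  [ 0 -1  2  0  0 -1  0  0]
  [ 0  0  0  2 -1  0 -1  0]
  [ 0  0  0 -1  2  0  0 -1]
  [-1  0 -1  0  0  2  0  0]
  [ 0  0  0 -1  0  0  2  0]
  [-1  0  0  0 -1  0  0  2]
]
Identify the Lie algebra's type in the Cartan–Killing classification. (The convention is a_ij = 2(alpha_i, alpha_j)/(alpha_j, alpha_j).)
A_8 (sl(9))

The matrix has rank 8 with 2's on the diagonal. Reading the off-diagonal entries as Dynkin edges (a single edge where a_ij = a_ji = -1; a double or triple edge where a_ij * a_ji = 2 or 3), the diagram is a chain of 8 nodes with single edges (A_8). One simple-root ordering that puts it in standard form is (alpha_2, alpha_3, alpha_6, alpha_1, alpha_8, alpha_5, alpha_4, alpha_7). So the algebra is type A_8, i.e. sl(9).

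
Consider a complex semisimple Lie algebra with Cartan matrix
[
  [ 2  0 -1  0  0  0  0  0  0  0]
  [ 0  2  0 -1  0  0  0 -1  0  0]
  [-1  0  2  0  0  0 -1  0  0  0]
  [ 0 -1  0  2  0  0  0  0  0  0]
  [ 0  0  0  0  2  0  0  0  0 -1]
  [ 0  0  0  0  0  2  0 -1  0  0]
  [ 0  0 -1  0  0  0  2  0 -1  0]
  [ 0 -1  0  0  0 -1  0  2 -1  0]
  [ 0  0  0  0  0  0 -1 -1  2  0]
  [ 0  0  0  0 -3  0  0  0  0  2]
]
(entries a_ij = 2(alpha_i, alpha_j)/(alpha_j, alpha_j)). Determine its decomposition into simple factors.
The diagram associated to this matrix has two connected components: the simple roots {alpha_1, alpha_2, alpha_3, alpha_4, alpha_6, alpha_7, alpha_8, alpha_9} form a chain of 7 nodes with one extra node attached to the third node from one end (E_8), and {alpha_5, alpha_10} form two nodes joined by a triple edge (G_2). A semisimple Lie algebra decomposes uniquely as the direct sum of simple ideals, one per connected component of its Dynkin diagram, so g ≅ E_8 ⊕ G_2 (dimension 248 + 14 = 262).

E_8 ⊕ G_2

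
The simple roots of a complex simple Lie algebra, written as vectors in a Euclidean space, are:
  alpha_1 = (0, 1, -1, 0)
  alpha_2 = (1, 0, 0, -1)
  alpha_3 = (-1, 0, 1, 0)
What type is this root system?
Compute the Cartan integers a_ij = 2(alpha_i, alpha_j)/(alpha_j, alpha_j); the resulting 3x3 Cartan matrix is
[[2, 0, -1], [0, 2, -1], [-1, -1, 2]].
All simple roots have the same length, so the diagram is simply laced. The associated Dynkin diagram is a chain of 3 nodes with single edges (A_3), so the type is A_3 (the algebra sl(4)).

type A_3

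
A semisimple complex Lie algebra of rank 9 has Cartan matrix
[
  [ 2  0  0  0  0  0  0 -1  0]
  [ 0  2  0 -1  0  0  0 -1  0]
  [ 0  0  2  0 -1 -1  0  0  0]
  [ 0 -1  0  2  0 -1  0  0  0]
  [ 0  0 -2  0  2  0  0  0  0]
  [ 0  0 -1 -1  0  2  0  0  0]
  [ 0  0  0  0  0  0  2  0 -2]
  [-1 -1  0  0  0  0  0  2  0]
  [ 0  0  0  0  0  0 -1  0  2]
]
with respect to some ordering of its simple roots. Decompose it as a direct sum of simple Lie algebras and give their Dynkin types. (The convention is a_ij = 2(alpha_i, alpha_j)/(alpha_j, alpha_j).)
The diagram associated to this matrix has two connected components: the simple roots {alpha_7, alpha_9} form a chain of 2 nodes with a double edge at one end; the terminal node there is the unique short simple root (B_2), and {alpha_1, alpha_2, alpha_3, alpha_4, alpha_5, alpha_6, alpha_8} form a chain of 7 nodes with a double edge at one end; the terminal node there is the unique long simple root (C_7). A semisimple Lie algebra decomposes uniquely as the direct sum of simple ideals, one per connected component of its Dynkin diagram, so g ≅ B_2 ⊕ C_7 (dimension 10 + 105 = 115).

B_2 ⊕ C_7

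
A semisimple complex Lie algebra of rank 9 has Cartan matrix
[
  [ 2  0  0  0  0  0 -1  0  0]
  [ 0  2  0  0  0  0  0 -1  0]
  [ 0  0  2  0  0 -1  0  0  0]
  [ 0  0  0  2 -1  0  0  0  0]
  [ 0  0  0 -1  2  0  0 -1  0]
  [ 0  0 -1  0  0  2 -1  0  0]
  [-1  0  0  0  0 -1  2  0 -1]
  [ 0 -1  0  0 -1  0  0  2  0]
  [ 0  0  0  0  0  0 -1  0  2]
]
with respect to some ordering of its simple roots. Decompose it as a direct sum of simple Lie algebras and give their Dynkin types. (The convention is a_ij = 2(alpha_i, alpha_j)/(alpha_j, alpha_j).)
A_4 + D_5

The diagram associated to this matrix has two connected components: the simple roots {alpha_2, alpha_4, alpha_5, alpha_8} form a chain of 4 nodes with single edges (A_4), and {alpha_1, alpha_3, alpha_6, alpha_7, alpha_9} form a chain of 3 nodes with a fork of two nodes at one end (D_5). A semisimple Lie algebra decomposes uniquely as the direct sum of simple ideals, one per connected component of its Dynkin diagram, so g ≅ A_4 ⊕ D_5 (dimension 24 + 45 = 69).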